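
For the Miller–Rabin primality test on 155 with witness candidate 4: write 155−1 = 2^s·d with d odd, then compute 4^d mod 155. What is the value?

155 − 1 = 154 = 2^1 · 77, so d = 77.
4^1 ≡ 4 (mod 155)
4^2 ≡ 4^2 = 16 ≡ 16 (mod 155)
4^4 ≡ 16^2 = 256 ≡ 101 (mod 155)
4^8 ≡ 101^2 = 10201 ≡ 126 (mod 155)
4^16 ≡ 126^2 = 15876 ≡ 66 (mod 155)
4^32 ≡ 66^2 = 4356 ≡ 16 (mod 155)
4^64 ≡ 16^2 = 256 ≡ 101 (mod 155)
77 = 64 + 8 + 4 + 1 in binary powers of 2.
So 4^77 ≡ 101 · 126 · 101 · 4 ≡ 109 (mod 155).
Squaring chain: 109; never reaches −1, so base 4 is a Miller–Rabin witness that 155 is composite.

109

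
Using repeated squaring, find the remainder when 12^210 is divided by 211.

12^1 ≡ 12 (mod 211)
12^2 ≡ 12^2 = 144 ≡ 144 (mod 211)
12^4 ≡ 144^2 = 20736 ≡ 58 (mod 211)
12^8 ≡ 58^2 = 3364 ≡ 199 (mod 211)
12^16 ≡ 199^2 = 39601 ≡ 144 (mod 211)
12^32 ≡ 144^2 = 20736 ≡ 58 (mod 211)
12^64 ≡ 58^2 = 3364 ≡ 199 (mod 211)
12^128 ≡ 199^2 = 39601 ≡ 144 (mod 211)
210 = 128 + 64 + 16 + 2 in binary powers of 2.
So 12^210 ≡ 144 · 199 · 144 · 144 ≡ 1 (mod 211).
Since the result is 1, base 12 gives no evidence that 211 is composite.

1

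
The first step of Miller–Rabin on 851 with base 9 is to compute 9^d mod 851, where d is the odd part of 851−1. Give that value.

303

851 − 1 = 850 = 2^1 · 425, so d = 425.
9^1 ≡ 9 (mod 851)
9^2 ≡ 9^2 = 81 ≡ 81 (mod 851)
9^4 ≡ 81^2 = 6561 ≡ 604 (mod 851)
9^8 ≡ 604^2 = 364816 ≡ 588 (mod 851)
9^16 ≡ 588^2 = 345744 ≡ 238 (mod 851)
9^32 ≡ 238^2 = 56644 ≡ 478 (mod 851)
9^64 ≡ 478^2 = 228484 ≡ 416 (mod 851)
9^128 ≡ 416^2 = 173056 ≡ 303 (mod 851)
9^256 ≡ 303^2 = 91809 ≡ 752 (mod 851)
425 = 256 + 128 + 32 + 8 + 1 in binary powers of 2.
So 9^425 ≡ 752 · 303 · 478 · 588 · 9 ≡ 303 (mod 851).
Squaring chain: 303; never reaches −1, so base 9 is a Miller–Rabin witness that 851 is composite.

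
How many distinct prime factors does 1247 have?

1247 = 29 · 43
1247 = 29 · 43, which has 2 distinct prime factors.

2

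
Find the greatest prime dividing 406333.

406333 = 59 · 6887
6887 = 71 · 97
97 is prime.
So 406333 = 59 · 71 · 97; the largest prime factor is 97.

97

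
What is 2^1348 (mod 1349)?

2^1 ≡ 2 (mod 1349)
2^2 ≡ 2^2 = 4 ≡ 4 (mod 1349)
2^4 ≡ 4^2 = 16 ≡ 16 (mod 1349)
2^8 ≡ 16^2 = 256 ≡ 256 (mod 1349)
2^16 ≡ 256^2 = 65536 ≡ 784 (mod 1349)
2^32 ≡ 784^2 = 614656 ≡ 861 (mod 1349)
2^64 ≡ 861^2 = 741321 ≡ 720 (mod 1349)
2^128 ≡ 720^2 = 518400 ≡ 384 (mod 1349)
2^256 ≡ 384^2 = 147456 ≡ 415 (mod 1349)
2^512 ≡ 415^2 = 172225 ≡ 902 (mod 1349)
2^1024 ≡ 902^2 = 813604 ≡ 157 (mod 1349)
1348 = 1024 + 256 + 64 + 4 in binary powers of 2.
So 2^1348 ≡ 157 · 415 · 720 · 16 ≡ 651 (mod 1349).
Since 651 ≠ 1, base 2 is a Fermat witness: 1349 is composite.

651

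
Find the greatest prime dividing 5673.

5673 = 3 · 1891
1891 = 31 · 61
61 is prime.
So 5673 = 3 · 31 · 61; the largest prime factor is 61.

61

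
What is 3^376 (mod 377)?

3^1 ≡ 3 (mod 377)
3^2 ≡ 3^2 = 9 ≡ 9 (mod 377)
3^4 ≡ 9^2 = 81 ≡ 81 (mod 377)
3^8 ≡ 81^2 = 6561 ≡ 152 (mod 377)
3^16 ≡ 152^2 = 23104 ≡ 107 (mod 377)
3^32 ≡ 107^2 = 11449 ≡ 139 (mod 377)
3^64 ≡ 139^2 = 19321 ≡ 94 (mod 377)
3^128 ≡ 94^2 = 8836 ≡ 165 (mod 377)
3^256 ≡ 165^2 = 27225 ≡ 81 (mod 377)
376 = 256 + 64 + 32 + 16 + 8 in binary powers of 2.
So 3^376 ≡ 81 · 94 · 139 · 107 · 152 ≡ 16 (mod 377).
Since 16 ≠ 1, base 3 is a Fermat witness: 377 is composite.

16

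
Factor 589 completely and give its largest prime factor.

589 = 19 · 31
31 is prime.
So 589 = 19 · 31; the largest prime factor is 31.

31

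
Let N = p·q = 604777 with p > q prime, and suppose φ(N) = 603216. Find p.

853

φ(n) = (p−1)(q−1) = n − (p+q) + 1, so p + q = 604777 − 603216 + 1 = 1562.
p and q are the roots of t² − 1562t + 604777 = 0.
Discriminant: 1562² − 4·604777 = 2439844 − 2419108 = 20736; √20736 = 144.
q = (1562 − 144)/2 = 709, p = (1562 + 144)/2 = 853.
Check: 709 · 853 = 604777.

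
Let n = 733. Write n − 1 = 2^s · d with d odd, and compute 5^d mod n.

733 − 1 = 732 = 2^2 · 183, so d = 183.
5^1 ≡ 5 (mod 733)
5^2 ≡ 5^2 = 25 ≡ 25 (mod 733)
5^4 ≡ 25^2 = 625 ≡ 625 (mod 733)
5^8 ≡ 625^2 = 390625 ≡ 669 (mod 733)
5^16 ≡ 669^2 = 447561 ≡ 431 (mod 733)
5^32 ≡ 431^2 = 185761 ≡ 312 (mod 733)
5^64 ≡ 312^2 = 97344 ≡ 588 (mod 733)
5^128 ≡ 588^2 = 345744 ≡ 501 (mod 733)
183 = 128 + 32 + 16 + 4 + 2 + 1 in binary powers of 2.
So 5^183 ≡ 501 · 312 · 431 · 625 · 25 · 5 ≡ 353 (mod 733).
Squaring chain: 353 → 732; reaches −1, so base 5 does not prove 733 composite.

353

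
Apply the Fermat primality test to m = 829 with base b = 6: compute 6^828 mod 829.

6^1 ≡ 6 (mod 829)
6^2 ≡ 6^2 = 36 ≡ 36 (mod 829)
6^4 ≡ 36^2 = 1296 ≡ 467 (mod 829)
6^8 ≡ 467^2 = 218089 ≡ 62 (mod 829)
6^16 ≡ 62^2 = 3844 ≡ 528 (mod 829)
6^32 ≡ 528^2 = 278784 ≡ 240 (mod 829)
6^64 ≡ 240^2 = 57600 ≡ 399 (mod 829)
6^128 ≡ 399^2 = 159201 ≡ 33 (mod 829)
6^256 ≡ 33^2 = 1089 ≡ 260 (mod 829)
6^512 ≡ 260^2 = 67600 ≡ 451 (mod 829)
828 = 512 + 256 + 32 + 16 + 8 + 4 in binary powers of 2.
So 6^828 ≡ 451 · 260 · 240 · 528 · 62 · 467 ≡ 1 (mod 829).
Since the result is 1, base 6 gives no evidence that 829 is composite.

1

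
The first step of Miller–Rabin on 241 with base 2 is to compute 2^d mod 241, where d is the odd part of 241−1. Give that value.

233

241 − 1 = 240 = 2^4 · 15, so d = 15.
2^1 ≡ 2 (mod 241)
2^2 ≡ 2^2 = 4 ≡ 4 (mod 241)
2^4 ≡ 4^2 = 16 ≡ 16 (mod 241)
2^8 ≡ 16^2 = 256 ≡ 15 (mod 241)
15 = 8 + 4 + 2 + 1 in binary powers of 2.
So 2^15 ≡ 15 · 16 · 4 · 2 ≡ 233 (mod 241).
Squaring chain: 233 → 64 → 240 → 1; reaches −1, so base 2 does not prove 241 composite.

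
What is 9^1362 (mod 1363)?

1051

9^1 ≡ 9 (mod 1363)
9^2 ≡ 9^2 = 81 ≡ 81 (mod 1363)
9^4 ≡ 81^2 = 6561 ≡ 1109 (mod 1363)
9^8 ≡ 1109^2 = 1229881 ≡ 455 (mod 1363)
9^16 ≡ 455^2 = 207025 ≡ 1212 (mod 1363)
9^32 ≡ 1212^2 = 1468944 ≡ 993 (mod 1363)
9^64 ≡ 993^2 = 986049 ≡ 600 (mod 1363)
9^128 ≡ 600^2 = 360000 ≡ 168 (mod 1363)
9^256 ≡ 168^2 = 28224 ≡ 964 (mod 1363)
9^512 ≡ 964^2 = 929296 ≡ 1093 (mod 1363)
9^1024 ≡ 1093^2 = 1194649 ≡ 661 (mod 1363)
1362 = 1024 + 256 + 64 + 16 + 2 in binary powers of 2.
So 9^1362 ≡ 661 · 964 · 600 · 1212 · 81 ≡ 1051 (mod 1363).
Since 1051 ≠ 1, base 9 is a Fermat witness: 1363 is composite.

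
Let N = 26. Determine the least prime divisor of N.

2

26 is even: 2 divides it.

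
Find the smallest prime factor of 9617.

59

9617 is odd.
Digit sum 23, not divisible by 3.
Ends in 7: not divisible by 5.
7: 9617 = 7·1373 + 6
11: 9617 = 11·874 + 3
13: 9617 = 13·739 + 10
17: 9617 = 17·565 + 12
19: 9617 = 19·506 + 3
23: 9617 = 23·418 + 3
29: 9617 = 29·331 + 18
31: 9617 = 31·310 + 7
37: 9617 = 37·259 + 34
41: 9617 = 41·234 + 23
43: 9617 = 43·223 + 28
47: 9617 = 47·204 + 29
53: 9617 = 53·181 + 24
59: 9617 = 59·163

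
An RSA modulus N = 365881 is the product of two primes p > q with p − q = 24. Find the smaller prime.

593

Since p = q + 24, we have 365881 = q(q + 24), so q² + 24q − 365881 = 0.
Discriminant: 24² + 4·365881 = 576 + 1463524 = 1464100; √1464100 = 1210.
q = (−24 + 1210)/2 = 593, and p = q + 24 = 617.
Check: 593 · 617 = 365881.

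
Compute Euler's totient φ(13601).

Factor: 13601 = 7 · 29 · 67.
φ(13601) = (7−1) · (29−1) · (67−1) = 6 · 28 · 66 = 11088.

11088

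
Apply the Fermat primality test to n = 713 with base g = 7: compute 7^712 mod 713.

679

7^1 ≡ 7 (mod 713)
7^2 ≡ 7^2 = 49 ≡ 49 (mod 713)
7^4 ≡ 49^2 = 2401 ≡ 262 (mod 713)
7^8 ≡ 262^2 = 68644 ≡ 196 (mod 713)
7^16 ≡ 196^2 = 38416 ≡ 627 (mod 713)
7^32 ≡ 627^2 = 393129 ≡ 266 (mod 713)
7^64 ≡ 266^2 = 70756 ≡ 169 (mod 713)
7^128 ≡ 169^2 = 28561 ≡ 41 (mod 713)
7^256 ≡ 41^2 = 1681 ≡ 255 (mod 713)
7^512 ≡ 255^2 = 65025 ≡ 142 (mod 713)
712 = 512 + 128 + 64 + 8 in binary powers of 2.
So 7^712 ≡ 142 · 41 · 169 · 196 ≡ 679 (mod 713).
Since 679 ≠ 1, base 7 is a Fermat witness: 713 is composite.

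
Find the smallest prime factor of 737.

737 is odd.
Digit sum 17, not divisible by 3.
Ends in 7: not divisible by 5.
7: 737 = 7·105 + 2
11: 737 = 11·67

11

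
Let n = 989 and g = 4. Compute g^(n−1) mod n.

4^1 ≡ 4 (mod 989)
4^2 ≡ 4^2 = 16 ≡ 16 (mod 989)
4^4 ≡ 16^2 = 256 ≡ 256 (mod 989)
4^8 ≡ 256^2 = 65536 ≡ 262 (mod 989)
4^16 ≡ 262^2 = 68644 ≡ 403 (mod 989)
4^32 ≡ 403^2 = 162409 ≡ 213 (mod 989)
4^64 ≡ 213^2 = 45369 ≡ 864 (mod 989)
4^128 ≡ 864^2 = 746496 ≡ 790 (mod 989)
4^256 ≡ 790^2 = 624100 ≡ 41 (mod 989)
4^512 ≡ 41^2 = 1681 ≡ 692 (mod 989)
988 = 512 + 256 + 128 + 64 + 16 + 8 + 4 in binary powers of 2.
So 4^988 ≡ 692 · 41 · 790 · 864 · 403 · 262 · 256 ≡ 864 (mod 989).
Since 864 ≠ 1, base 4 is a Fermat witness: 989 is composite.

864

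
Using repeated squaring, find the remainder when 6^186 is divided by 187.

6^1 ≡ 6 (mod 187)
6^2 ≡ 6^2 = 36 ≡ 36 (mod 187)
6^4 ≡ 36^2 = 1296 ≡ 174 (mod 187)
6^8 ≡ 174^2 = 30276 ≡ 169 (mod 187)
6^16 ≡ 169^2 = 28561 ≡ 137 (mod 187)
6^32 ≡ 137^2 = 18769 ≡ 69 (mod 187)
6^64 ≡ 69^2 = 4761 ≡ 86 (mod 187)
6^128 ≡ 86^2 = 7396 ≡ 103 (mod 187)
186 = 128 + 32 + 16 + 8 + 2 in binary powers of 2.
So 6^186 ≡ 103 · 69 · 137 · 169 · 36 ≡ 49 (mod 187).
Since 49 ≠ 1, base 6 is a Fermat witness: 187 is composite.

49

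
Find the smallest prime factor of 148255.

5

148255 is odd.
Digit sum 25, not divisible by 3.
Ends in 5: divisible by 5.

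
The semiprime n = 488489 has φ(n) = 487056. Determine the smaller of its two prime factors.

φ(n) = (p−1)(q−1) = n − (p+q) + 1, so p + q = 488489 − 487056 + 1 = 1434.
p and q are the roots of t² − 1434t + 488489 = 0.
Discriminant: 1434² − 4·488489 = 2056356 − 1953956 = 102400; √102400 = 320.
q = (1434 − 320)/2 = 557, p = (1434 + 320)/2 = 877.
Check: 557 · 877 = 488489.

557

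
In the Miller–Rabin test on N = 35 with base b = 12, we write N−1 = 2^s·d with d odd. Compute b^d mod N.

35 − 1 = 34 = 2^1 · 17, so d = 17.
12^1 ≡ 12 (mod 35)
12^2 ≡ 12^2 = 144 ≡ 4 (mod 35)
12^4 ≡ 4^2 = 16 ≡ 16 (mod 35)
12^8 ≡ 16^2 = 256 ≡ 11 (mod 35)
12^16 ≡ 11^2 = 121 ≡ 16 (mod 35)
17 = 16 + 1 in binary powers of 2.
So 12^17 ≡ 16 · 12 ≡ 17 (mod 35).
Squaring chain: 17; never reaches −1, so base 12 is a Miller–Rabin witness that 35 is composite.

17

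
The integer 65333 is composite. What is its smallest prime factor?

65333 is odd.
Digit sum 20, not divisible by 3.
Ends in 3: not divisible by 5.
7: 65333 = 7·9333 + 2
11: 65333 = 11·5939 + 4
13: 65333 = 13·5025 + 8
17: 65333 = 17·3843 + 2
19: 65333 = 19·3438 + 11
23: 65333 = 23·2840 + 13
29: 65333 = 29·2252 + 25
31: 65333 = 31·2107 + 16
37: 65333 = 37·1765 + 28
41: 65333 = 41·1593 + 20
43: 65333 = 43·1519 + 16
47: 65333 = 47·1390 + 3
53: 65333 = 53·1232 + 37
59: 65333 = 59·1107 + 20
61: 65333 = 61·1071 + 2
67: 65333 = 67·975 + 8
71: 65333 = 71·920 + 13
73: 65333 = 73·894 + 71
79: 65333 = 79·827

79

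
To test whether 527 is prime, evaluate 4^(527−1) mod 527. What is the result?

4^1 ≡ 4 (mod 527)
4^2 ≡ 4^2 = 16 ≡ 16 (mod 527)
4^4 ≡ 16^2 = 256 ≡ 256 (mod 527)
4^8 ≡ 256^2 = 65536 ≡ 188 (mod 527)
4^16 ≡ 188^2 = 35344 ≡ 35 (mod 527)
4^32 ≡ 35^2 = 1225 ≡ 171 (mod 527)
4^64 ≡ 171^2 = 29241 ≡ 256 (mod 527)
4^128 ≡ 256^2 = 65536 ≡ 188 (mod 527)
4^256 ≡ 188^2 = 35344 ≡ 35 (mod 527)
4^512 ≡ 35^2 = 1225 ≡ 171 (mod 527)
526 = 512 + 8 + 4 + 2 in binary powers of 2.
So 4^526 ≡ 171 · 188 · 256 · 16 ≡ 407 (mod 527).
Since 407 ≠ 1, base 4 is a Fermat witness: 527 is composite.

407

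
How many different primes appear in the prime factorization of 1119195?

6

1119195 = 3^2 · 124355
124355 = 5 · 24871
24871 = 7 · 3553
3553 = 11 · 323
323 = 17 · 19
1119195 = 3^2 · 5 · 7 · 11 · 17 · 19, which has 6 distinct prime factors.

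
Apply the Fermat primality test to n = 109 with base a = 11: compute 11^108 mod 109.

1

11^1 ≡ 11 (mod 109)
11^2 ≡ 11^2 = 121 ≡ 12 (mod 109)
11^4 ≡ 12^2 = 144 ≡ 35 (mod 109)
11^8 ≡ 35^2 = 1225 ≡ 26 (mod 109)
11^16 ≡ 26^2 = 676 ≡ 22 (mod 109)
11^32 ≡ 22^2 = 484 ≡ 48 (mod 109)
11^64 ≡ 48^2 = 2304 ≡ 15 (mod 109)
108 = 64 + 32 + 8 + 4 in binary powers of 2.
So 11^108 ≡ 15 · 48 · 26 · 35 ≡ 1 (mod 109).
Since the result is 1, base 11 gives no evidence that 109 is composite.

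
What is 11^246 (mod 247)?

11^1 ≡ 11 (mod 247)
11^2 ≡ 11^2 = 121 ≡ 121 (mod 247)
11^4 ≡ 121^2 = 14641 ≡ 68 (mod 247)
11^8 ≡ 68^2 = 4624 ≡ 178 (mod 247)
11^16 ≡ 178^2 = 31684 ≡ 68 (mod 247)
11^32 ≡ 68^2 = 4624 ≡ 178 (mod 247)
11^64 ≡ 178^2 = 31684 ≡ 68 (mod 247)
11^128 ≡ 68^2 = 4624 ≡ 178 (mod 247)
246 = 128 + 64 + 32 + 16 + 4 + 2 in binary powers of 2.
So 11^246 ≡ 178 · 68 · 178 · 68 · 68 · 121 ≡ 77 (mod 247).
Since 77 ≠ 1, base 11 is a Fermat witness: 247 is composite.

77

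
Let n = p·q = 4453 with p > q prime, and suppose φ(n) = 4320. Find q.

φ(n) = (p−1)(q−1) = n − (p+q) + 1, so p + q = 4453 − 4320 + 1 = 134.
p and q are the roots of t² − 134t + 4453 = 0.
Discriminant: 134² − 4·4453 = 17956 − 17812 = 144; √144 = 12.
q = (134 − 12)/2 = 61, p = (134 + 12)/2 = 73.
Check: 61 · 73 = 4453.

61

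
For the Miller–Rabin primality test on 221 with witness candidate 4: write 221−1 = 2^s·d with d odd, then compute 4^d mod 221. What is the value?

221 − 1 = 220 = 2^2 · 55, so d = 55.
4^1 ≡ 4 (mod 221)
4^2 ≡ 4^2 = 16 ≡ 16 (mod 221)
4^4 ≡ 16^2 = 256 ≡ 35 (mod 221)
4^8 ≡ 35^2 = 1225 ≡ 120 (mod 221)
4^16 ≡ 120^2 = 14400 ≡ 35 (mod 221)
4^32 ≡ 35^2 = 1225 ≡ 120 (mod 221)
55 = 32 + 16 + 4 + 2 + 1 in binary powers of 2.
So 4^55 ≡ 120 · 35 · 35 · 16 · 4 ≡ 30 (mod 221).
Squaring chain: 30 → 16; never reaches −1, so base 4 is a Miller–Rabin witness that 221 is composite.

30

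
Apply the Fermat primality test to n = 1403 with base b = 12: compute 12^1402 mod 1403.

12^1 ≡ 12 (mod 1403)
12^2 ≡ 12^2 = 144 ≡ 144 (mod 1403)
12^4 ≡ 144^2 = 20736 ≡ 1094 (mod 1403)
12^8 ≡ 1094^2 = 1196836 ≡ 77 (mod 1403)
12^16 ≡ 77^2 = 5929 ≡ 317 (mod 1403)
12^32 ≡ 317^2 = 100489 ≡ 876 (mod 1403)
12^64 ≡ 876^2 = 767376 ≡ 1338 (mod 1403)
12^128 ≡ 1338^2 = 1790244 ≡ 16 (mod 1403)
12^256 ≡ 16^2 = 256 ≡ 256 (mod 1403)
12^512 ≡ 256^2 = 65536 ≡ 998 (mod 1403)
12^1024 ≡ 998^2 = 996004 ≡ 1277 (mod 1403)
1402 = 1024 + 256 + 64 + 32 + 16 + 8 + 2 in binary powers of 2.
So 12^1402 ≡ 1277 · 256 · 1338 · 876 · 317 · 77 · 144 ≡ 225 (mod 1403).
Since 225 ≠ 1, base 12 is a Fermat witness: 1403 is composite.

225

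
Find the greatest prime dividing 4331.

4331 = 61 · 71
71 is prime.
So 4331 = 61 · 71; the largest prime factor is 71.

71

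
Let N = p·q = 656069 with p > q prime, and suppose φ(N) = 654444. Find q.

φ(n) = (p−1)(q−1) = n − (p+q) + 1, so p + q = 656069 − 654444 + 1 = 1626.
p and q are the roots of t² − 1626t + 656069 = 0.
Discriminant: 1626² − 4·656069 = 2643876 − 2624276 = 19600; √19600 = 140.
q = (1626 − 140)/2 = 743, p = (1626 + 140)/2 = 883.
Check: 743 · 883 = 656069.

743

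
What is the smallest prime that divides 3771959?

3771959 is odd.
Digit sum 41, not divisible by 3.
Ends in 9: not divisible by 5.
7: 3771959 = 7·538851 + 2
11: 3771959 = 11·342905 + 4
13: 3771959 = 13·290150 + 9
17: 3771959 = 17·221879 + 16
19: 3771959 = 19·198524 + 3
23: 3771959 = 23·163998 + 5
29: 3771959 = 29·130067 + 16
31: 3771959 = 31·121676 + 3
37: 3771959 = 37·101944 + 31
41: 3771959 = 41·91999

41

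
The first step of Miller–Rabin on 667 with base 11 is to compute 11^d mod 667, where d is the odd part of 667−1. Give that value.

667 − 1 = 666 = 2^1 · 333, so d = 333.
11^1 ≡ 11 (mod 667)
11^2 ≡ 11^2 = 121 ≡ 121 (mod 667)
11^4 ≡ 121^2 = 14641 ≡ 634 (mod 667)
11^8 ≡ 634^2 = 401956 ≡ 422 (mod 667)
11^16 ≡ 422^2 = 178084 ≡ 662 (mod 667)
11^32 ≡ 662^2 = 438244 ≡ 25 (mod 667)
11^64 ≡ 25^2 = 625 ≡ 625 (mod 667)
11^128 ≡ 625^2 = 390625 ≡ 430 (mod 667)
11^256 ≡ 430^2 = 184900 ≡ 141 (mod 667)
333 = 256 + 64 + 8 + 4 + 1 in binary powers of 2.
So 11^333 ≡ 141 · 625 · 422 · 634 · 11 ≡ 135 (mod 667).
Squaring chain: 135; never reaches −1, so base 11 is a Miller–Rabin witness that 667 is composite.

135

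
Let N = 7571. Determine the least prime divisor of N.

7571 is odd.
Digit sum 20, not divisible by 3.
Ends in 1: not divisible by 5.
7: 7571 = 7·1081 + 4
11: 7571 = 11·688 + 3
13: 7571 = 13·582 + 5
17: 7571 = 17·445 + 6
19: 7571 = 19·398 + 9
23: 7571 = 23·329 + 4
29: 7571 = 29·261 + 2
31: 7571 = 31·244 + 7
37: 7571 = 37·204 + 23
41: 7571 = 41·184 + 27
43: 7571 = 43·176 + 3
47: 7571 = 47·161 + 4
53: 7571 = 53·142 + 45
59: 7571 = 59·128 + 19
61: 7571 = 61·124 + 7
67: 7571 = 67·113

67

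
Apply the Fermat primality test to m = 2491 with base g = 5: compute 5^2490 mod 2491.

726

5^1 ≡ 5 (mod 2491)
5^2 ≡ 5^2 = 25 ≡ 25 (mod 2491)
5^4 ≡ 25^2 = 625 ≡ 625 (mod 2491)
5^8 ≡ 625^2 = 390625 ≡ 2029 (mod 2491)
5^16 ≡ 2029^2 = 4116841 ≡ 1709 (mod 2491)
5^32 ≡ 1709^2 = 2920681 ≡ 1229 (mod 2491)
5^64 ≡ 1229^2 = 1510441 ≡ 895 (mod 2491)
5^128 ≡ 895^2 = 801025 ≡ 1414 (mod 2491)
5^256 ≡ 1414^2 = 1999396 ≡ 1614 (mod 2491)
5^512 ≡ 1614^2 = 2604996 ≡ 1901 (mod 2491)
5^1024 ≡ 1901^2 = 3613801 ≡ 1851 (mod 2491)
5^2048 ≡ 1851^2 = 3426201 ≡ 1076 (mod 2491)
2490 = 2048 + 256 + 128 + 32 + 16 + 8 + 2 in binary powers of 2.
So 5^2490 ≡ 1076 · 1614 · 1414 · 1229 · 1709 · 2029 · 25 ≡ 726 (mod 2491).
Since 726 ≠ 1, base 5 is a Fermat witness: 2491 is composite.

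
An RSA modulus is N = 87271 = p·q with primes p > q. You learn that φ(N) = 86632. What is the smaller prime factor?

197

φ(n) = (p−1)(q−1) = n − (p+q) + 1, so p + q = 87271 − 86632 + 1 = 640.
p and q are the roots of t² − 640t + 87271 = 0.
Discriminant: 640² − 4·87271 = 409600 − 349084 = 60516; √60516 = 246.
q = (640 − 246)/2 = 197, p = (640 + 246)/2 = 443.
Check: 197 · 443 = 87271.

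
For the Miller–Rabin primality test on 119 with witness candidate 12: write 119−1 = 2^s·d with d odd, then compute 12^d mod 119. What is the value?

119 − 1 = 118 = 2^1 · 59, so d = 59.
12^1 ≡ 12 (mod 119)
12^2 ≡ 12^2 = 144 ≡ 25 (mod 119)
12^4 ≡ 25^2 = 625 ≡ 30 (mod 119)
12^8 ≡ 30^2 = 900 ≡ 67 (mod 119)
12^16 ≡ 67^2 = 4489 ≡ 86 (mod 119)
12^32 ≡ 86^2 = 7396 ≡ 18 (mod 119)
59 = 32 + 16 + 8 + 2 + 1 in binary powers of 2.
So 12^59 ≡ 18 · 86 · 67 · 25 · 12 ≡ 108 (mod 119).
Squaring chain: 108; never reaches −1, so base 12 is a Miller–Rabin witness that 119 is composite.

108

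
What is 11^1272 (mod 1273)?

11^1 ≡ 11 (mod 1273)
11^2 ≡ 11^2 = 121 ≡ 121 (mod 1273)
11^4 ≡ 121^2 = 14641 ≡ 638 (mod 1273)
11^8 ≡ 638^2 = 407044 ≡ 957 (mod 1273)
11^16 ≡ 957^2 = 915849 ≡ 562 (mod 1273)
11^32 ≡ 562^2 = 315844 ≡ 140 (mod 1273)
11^64 ≡ 140^2 = 19600 ≡ 505 (mod 1273)
11^128 ≡ 505^2 = 255025 ≡ 425 (mod 1273)
11^256 ≡ 425^2 = 180625 ≡ 1132 (mod 1273)
11^512 ≡ 1132^2 = 1281424 ≡ 786 (mod 1273)
11^1024 ≡ 786^2 = 617796 ≡ 391 (mod 1273)
1272 = 1024 + 128 + 64 + 32 + 16 + 8 in binary powers of 2.
So 11^1272 ≡ 391 · 425 · 505 · 140 · 562 · 957 ≡ 533 (mod 1273).
Since 533 ≠ 1, base 11 is a Fermat witness: 1273 is composite.

533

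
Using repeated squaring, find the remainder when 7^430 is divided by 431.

1

7^1 ≡ 7 (mod 431)
7^2 ≡ 7^2 = 49 ≡ 49 (mod 431)
7^4 ≡ 49^2 = 2401 ≡ 246 (mod 431)
7^8 ≡ 246^2 = 60516 ≡ 176 (mod 431)
7^16 ≡ 176^2 = 30976 ≡ 375 (mod 431)
7^32 ≡ 375^2 = 140625 ≡ 119 (mod 431)
7^64 ≡ 119^2 = 14161 ≡ 369 (mod 431)
7^128 ≡ 369^2 = 136161 ≡ 396 (mod 431)
7^256 ≡ 396^2 = 156816 ≡ 363 (mod 431)
430 = 256 + 128 + 32 + 8 + 4 + 2 in binary powers of 2.
So 7^430 ≡ 363 · 396 · 119 · 176 · 246 · 49 ≡ 1 (mod 431).
Since the result is 1, base 7 gives no evidence that 431 is composite.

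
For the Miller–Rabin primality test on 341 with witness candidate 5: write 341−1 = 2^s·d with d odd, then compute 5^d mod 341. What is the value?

67

341 − 1 = 340 = 2^2 · 85, so d = 85.
5^1 ≡ 5 (mod 341)
5^2 ≡ 5^2 = 25 ≡ 25 (mod 341)
5^4 ≡ 25^2 = 625 ≡ 284 (mod 341)
5^8 ≡ 284^2 = 80656 ≡ 180 (mod 341)
5^16 ≡ 180^2 = 32400 ≡ 5 (mod 341)
5^32 ≡ 5^2 = 25 ≡ 25 (mod 341)
5^64 ≡ 25^2 = 625 ≡ 284 (mod 341)
85 = 64 + 16 + 4 + 1 in binary powers of 2.
So 5^85 ≡ 284 · 5 · 284 · 5 ≡ 67 (mod 341).
Squaring chain: 67 → 56; never reaches −1, so base 5 is a Miller–Rabin witness that 341 is composite.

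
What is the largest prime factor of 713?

31

713 = 23 · 31
31 is prime.
So 713 = 23 · 31; the largest prime factor is 31.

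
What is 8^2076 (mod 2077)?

8^1 ≡ 8 (mod 2077)
8^2 ≡ 8^2 = 64 ≡ 64 (mod 2077)
8^4 ≡ 64^2 = 4096 ≡ 2019 (mod 2077)
8^8 ≡ 2019^2 = 4076361 ≡ 1287 (mod 2077)
8^16 ≡ 1287^2 = 1656369 ≡ 1000 (mod 2077)
8^32 ≡ 1000^2 = 1000000 ≡ 963 (mod 2077)
8^64 ≡ 963^2 = 927369 ≡ 1027 (mod 2077)
8^128 ≡ 1027^2 = 1054729 ≡ 1690 (mod 2077)
8^256 ≡ 1690^2 = 2856100 ≡ 225 (mod 2077)
8^512 ≡ 225^2 = 50625 ≡ 777 (mod 2077)
8^1024 ≡ 777^2 = 603729 ≡ 1399 (mod 2077)
8^2048 ≡ 1399^2 = 1957201 ≡ 667 (mod 2077)
2076 = 2048 + 16 + 8 + 4 in binary powers of 2.
So 8^2076 ≡ 667 · 1000 · 1287 · 2019 ≡ 349 (mod 2077).
Since 349 ≠ 1, base 8 is a Fermat witness: 2077 is composite.

349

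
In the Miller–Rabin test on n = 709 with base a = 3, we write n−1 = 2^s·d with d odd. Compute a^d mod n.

709 − 1 = 708 = 2^2 · 177, so d = 177.
3^1 ≡ 3 (mod 709)
3^2 ≡ 3^2 = 9 ≡ 9 (mod 709)
3^4 ≡ 9^2 = 81 ≡ 81 (mod 709)
3^8 ≡ 81^2 = 6561 ≡ 180 (mod 709)
3^16 ≡ 180^2 = 32400 ≡ 495 (mod 709)
3^32 ≡ 495^2 = 245025 ≡ 420 (mod 709)
3^64 ≡ 420^2 = 176400 ≡ 568 (mod 709)
3^128 ≡ 568^2 = 322624 ≡ 29 (mod 709)
177 = 128 + 32 + 16 + 1 in binary powers of 2.
So 3^177 ≡ 29 · 420 · 495 · 3 ≡ 1 (mod 709).
Since 3^d ≡ 1 (mod 709), base 3 does not prove 709 composite.

1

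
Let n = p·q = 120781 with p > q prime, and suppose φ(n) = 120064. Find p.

φ(n) = (p−1)(q−1) = n − (p+q) + 1, so p + q = 120781 − 120064 + 1 = 718.
p and q are the roots of t² − 718t + 120781 = 0.
Discriminant: 718² − 4·120781 = 515524 − 483124 = 32400; √32400 = 180.
q = (718 − 180)/2 = 269, p = (718 + 180)/2 = 449.
Check: 269 · 449 = 120781.

449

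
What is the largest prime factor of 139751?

139751 = 29 · 4819
4819 = 61 · 79
79 is prime.
So 139751 = 29 · 61 · 79; the largest prime factor is 79.

79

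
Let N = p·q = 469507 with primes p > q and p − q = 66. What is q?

653

Since p = q + 66, we have 469507 = q(q + 66), so q² + 66q − 469507 = 0.
Discriminant: 66² + 4·469507 = 4356 + 1878028 = 1882384; √1882384 = 1372.
q = (−66 + 1372)/2 = 653, and p = q + 66 = 719.
Check: 653 · 719 = 469507.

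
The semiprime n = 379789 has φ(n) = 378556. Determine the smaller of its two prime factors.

587

φ(n) = (p−1)(q−1) = n − (p+q) + 1, so p + q = 379789 − 378556 + 1 = 1234.
p and q are the roots of t² − 1234t + 379789 = 0.
Discriminant: 1234² − 4·379789 = 1522756 − 1519156 = 3600; √3600 = 60.
q = (1234 − 60)/2 = 587, p = (1234 + 60)/2 = 647.
Check: 587 · 647 = 379789.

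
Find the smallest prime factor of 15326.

2

15326 is even: 2 divides it.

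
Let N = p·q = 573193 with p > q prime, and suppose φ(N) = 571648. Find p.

φ(n) = (p−1)(q−1) = n − (p+q) + 1, so p + q = 573193 − 571648 + 1 = 1546.
p and q are the roots of t² − 1546t + 573193 = 0.
Discriminant: 1546² − 4·573193 = 2390116 − 2292772 = 97344; √97344 = 312.
q = (1546 − 312)/2 = 617, p = (1546 + 312)/2 = 929.
Check: 617 · 929 = 573193.

929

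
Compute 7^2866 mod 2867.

1021

7^1 ≡ 7 (mod 2867)
7^2 ≡ 7^2 = 49 ≡ 49 (mod 2867)
7^4 ≡ 49^2 = 2401 ≡ 2401 (mod 2867)
7^8 ≡ 2401^2 = 5764801 ≡ 2131 (mod 2867)
7^16 ≡ 2131^2 = 4541161 ≡ 2700 (mod 2867)
7^32 ≡ 2700^2 = 7290000 ≡ 2086 (mod 2867)
7^64 ≡ 2086^2 = 4351396 ≡ 2157 (mod 2867)
7^128 ≡ 2157^2 = 4652649 ≡ 2375 (mod 2867)
7^256 ≡ 2375^2 = 5640625 ≡ 1236 (mod 2867)
7^512 ≡ 1236^2 = 1527696 ≡ 2452 (mod 2867)
7^1024 ≡ 2452^2 = 6012304 ≡ 205 (mod 2867)
7^2048 ≡ 205^2 = 42025 ≡ 1887 (mod 2867)
2866 = 2048 + 512 + 256 + 32 + 16 + 2 in binary powers of 2.
So 7^2866 ≡ 1887 · 2452 · 1236 · 2086 · 2700 · 49 ≡ 1021 (mod 2867).
Since 1021 ≠ 1, base 7 is a Fermat witness: 2867 is composite.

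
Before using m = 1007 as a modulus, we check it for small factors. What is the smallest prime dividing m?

1007 is odd.
Digit sum 8, not divisible by 3.
Ends in 7: not divisible by 5.
7: 1007 = 7·143 + 6
11: 1007 = 11·91 + 6
13: 1007 = 13·77 + 6
17: 1007 = 17·59 + 4
19: 1007 = 19·53

19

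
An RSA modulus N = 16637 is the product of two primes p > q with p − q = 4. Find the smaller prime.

Since p = q + 4, we have 16637 = q(q + 4), so q² + 4q − 16637 = 0.
Discriminant: 4² + 4·16637 = 16 + 66548 = 66564; √66564 = 258.
q = (−4 + 258)/2 = 127, and p = q + 4 = 131.
Check: 127 · 131 = 16637.

127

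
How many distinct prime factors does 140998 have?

140998 = 2 · 70499
70499 = 11 · 6409
6409 = 13 · 493
493 = 17 · 29
140998 = 2 · 11 · 13 · 17 · 29, which has 5 distinct prime factors.

5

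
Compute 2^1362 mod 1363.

2^1 ≡ 2 (mod 1363)
2^2 ≡ 2^2 = 4 ≡ 4 (mod 1363)
2^4 ≡ 4^2 = 16 ≡ 16 (mod 1363)
2^8 ≡ 16^2 = 256 ≡ 256 (mod 1363)
2^16 ≡ 256^2 = 65536 ≡ 112 (mod 1363)
2^32 ≡ 112^2 = 12544 ≡ 277 (mod 1363)
2^64 ≡ 277^2 = 76729 ≡ 401 (mod 1363)
2^128 ≡ 401^2 = 160801 ≡ 1330 (mod 1363)
2^256 ≡ 1330^2 = 1768900 ≡ 1089 (mod 1363)
2^512 ≡ 1089^2 = 1185921 ≡ 111 (mod 1363)
2^1024 ≡ 111^2 = 12321 ≡ 54 (mod 1363)
1362 = 1024 + 256 + 64 + 16 + 2 in binary powers of 2.
So 2^1362 ≡ 54 · 1089 · 401 · 112 · 4 ≡ 361 (mod 1363).
Since 361 ≠ 1, base 2 is a Fermat witness: 1363 is composite.

361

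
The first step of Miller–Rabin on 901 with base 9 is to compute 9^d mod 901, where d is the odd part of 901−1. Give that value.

859

901 − 1 = 900 = 2^2 · 225, so d = 225.
9^1 ≡ 9 (mod 901)
9^2 ≡ 9^2 = 81 ≡ 81 (mod 901)
9^4 ≡ 81^2 = 6561 ≡ 254 (mod 901)
9^8 ≡ 254^2 = 64516 ≡ 545 (mod 901)
9^16 ≡ 545^2 = 297025 ≡ 596 (mod 901)
9^32 ≡ 596^2 = 355216 ≡ 222 (mod 901)
9^64 ≡ 222^2 = 49284 ≡ 630 (mod 901)
9^128 ≡ 630^2 = 396900 ≡ 460 (mod 901)
225 = 128 + 64 + 32 + 1 in binary powers of 2.
So 9^225 ≡ 460 · 630 · 222 · 9 ≡ 859 (mod 901).
Squaring chain: 859 → 863; never reaches −1, so base 9 is a Miller–Rabin witness that 901 is composite.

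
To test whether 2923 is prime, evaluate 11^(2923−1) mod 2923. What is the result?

11^1 ≡ 11 (mod 2923)
11^2 ≡ 11^2 = 121 ≡ 121 (mod 2923)
11^4 ≡ 121^2 = 14641 ≡ 26 (mod 2923)
11^8 ≡ 26^2 = 676 ≡ 676 (mod 2923)
11^16 ≡ 676^2 = 456976 ≡ 988 (mod 2923)
11^32 ≡ 988^2 = 976144 ≡ 2785 (mod 2923)
11^64 ≡ 2785^2 = 7756225 ≡ 1506 (mod 2923)
11^128 ≡ 1506^2 = 2268036 ≡ 2711 (mod 2923)
11^256 ≡ 2711^2 = 7349521 ≡ 1099 (mod 2923)
11^512 ≡ 1099^2 = 1207801 ≡ 602 (mod 2923)
11^1024 ≡ 602^2 = 362404 ≡ 2875 (mod 2923)
11^2048 ≡ 2875^2 = 8265625 ≡ 2304 (mod 2923)
2922 = 2048 + 512 + 256 + 64 + 32 + 8 + 2 in binary powers of 2.
So 11^2922 ≡ 2304 · 602 · 1099 · 1506 · 2785 · 676 · 121 ≡ 2258 (mod 2923).
Since 2258 ≠ 1, base 11 is a Fermat witness: 2923 is composite.

2258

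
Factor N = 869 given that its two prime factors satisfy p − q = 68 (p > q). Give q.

Since p = q + 68, we have 869 = q(q + 68), so q² + 68q − 869 = 0.
Discriminant: 68² + 4·869 = 4624 + 3476 = 8100; √8100 = 90.
q = (−68 + 90)/2 = 11, and p = q + 68 = 79.
Check: 11 · 79 = 869.

11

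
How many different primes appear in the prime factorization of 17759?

17759 = 7 · 2537
2537 = 43 · 59
17759 = 7 · 43 · 59, which has 3 distinct prime factors.

3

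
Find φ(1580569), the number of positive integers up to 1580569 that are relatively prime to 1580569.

Factor: 1580569 = 83 · 137 · 139.
φ(1580569) = (83−1) · (137−1) · (139−1) = 82 · 136 · 138 = 1538976.

1538976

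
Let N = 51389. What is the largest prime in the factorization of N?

51389 = 13 · 3953
3953 = 59 · 67
67 is prime.
So 51389 = 13 · 59 · 67; the largest prime factor is 67.

67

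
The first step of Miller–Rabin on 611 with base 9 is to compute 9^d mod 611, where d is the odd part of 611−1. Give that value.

611 − 1 = 610 = 2^1 · 305, so d = 305.
9^1 ≡ 9 (mod 611)
9^2 ≡ 9^2 = 81 ≡ 81 (mod 611)
9^4 ≡ 81^2 = 6561 ≡ 451 (mod 611)
9^8 ≡ 451^2 = 203401 ≡ 549 (mod 611)
9^16 ≡ 549^2 = 301401 ≡ 178 (mod 611)
9^32 ≡ 178^2 = 31684 ≡ 523 (mod 611)
9^64 ≡ 523^2 = 273529 ≡ 412 (mod 611)
9^128 ≡ 412^2 = 169744 ≡ 497 (mod 611)
9^256 ≡ 497^2 = 247009 ≡ 165 (mod 611)
305 = 256 + 32 + 16 + 1 in binary powers of 2.
So 9^305 ≡ 165 · 523 · 178 · 9 ≡ 341 (mod 611).
Squaring chain: 341; never reaches −1, so base 9 is a Miller–Rabin witness that 611 is composite.

341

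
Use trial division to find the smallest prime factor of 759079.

43

759079 is odd.
Digit sum 37, not divisible by 3.
Ends in 9: not divisible by 5.
7: 759079 = 7·108439 + 6
11: 759079 = 11·69007 + 2
13: 759079 = 13·58390 + 9
17: 759079 = 17·44651 + 12
19: 759079 = 19·39951 + 10
23: 759079 = 23·33003 + 10
29: 759079 = 29·26175 + 4
31: 759079 = 31·24486 + 13
37: 759079 = 37·20515 + 24
41: 759079 = 41·18514 + 5
43: 759079 = 43·17653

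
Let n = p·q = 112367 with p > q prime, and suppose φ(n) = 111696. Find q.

φ(n) = (p−1)(q−1) = n − (p+q) + 1, so p + q = 112367 − 111696 + 1 = 672.
p and q are the roots of t² − 672t + 112367 = 0.
Discriminant: 672² − 4·112367 = 451584 − 449468 = 2116; √2116 = 46.
q = (672 − 46)/2 = 313, p = (672 + 46)/2 = 359.
Check: 313 · 359 = 112367.

313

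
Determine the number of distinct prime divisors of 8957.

2

8957 = 13^2 · 53
8957 = 13^2 · 53, which has 2 distinct prime factors.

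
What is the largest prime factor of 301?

43

301 = 7 · 43
43 is prime.
So 301 = 7 · 43; the largest prime factor is 43.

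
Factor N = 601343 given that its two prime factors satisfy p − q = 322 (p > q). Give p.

953

Since p = q + 322, we have 601343 = q(q + 322), so q² + 322q − 601343 = 0.
Discriminant: 322² + 4·601343 = 103684 + 2405372 = 2509056; √2509056 = 1584.
q = (−322 + 1584)/2 = 631, and p = q + 322 = 953.
Check: 631 · 953 = 601343.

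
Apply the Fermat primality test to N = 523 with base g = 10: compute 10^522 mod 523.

10^1 ≡ 10 (mod 523)
10^2 ≡ 10^2 = 100 ≡ 100 (mod 523)
10^4 ≡ 100^2 = 10000 ≡ 63 (mod 523)
10^8 ≡ 63^2 = 3969 ≡ 308 (mod 523)
10^16 ≡ 308^2 = 94864 ≡ 201 (mod 523)
10^32 ≡ 201^2 = 40401 ≡ 130 (mod 523)
10^64 ≡ 130^2 = 16900 ≡ 164 (mod 523)
10^128 ≡ 164^2 = 26896 ≡ 223 (mod 523)
10^256 ≡ 223^2 = 49729 ≡ 44 (mod 523)
10^512 ≡ 44^2 = 1936 ≡ 367 (mod 523)
522 = 512 + 8 + 2 in binary powers of 2.
So 10^522 ≡ 367 · 308 · 100 ≡ 1 (mod 523).
Since the result is 1, base 10 gives no evidence that 523 is composite.

1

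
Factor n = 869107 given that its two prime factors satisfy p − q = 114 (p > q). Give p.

991

Since p = q + 114, we have 869107 = q(q + 114), so q² + 114q − 869107 = 0.
Discriminant: 114² + 4·869107 = 12996 + 3476428 = 3489424; √3489424 = 1868.
q = (−114 + 1868)/2 = 877, and p = q + 114 = 991.
Check: 877 · 991 = 869107.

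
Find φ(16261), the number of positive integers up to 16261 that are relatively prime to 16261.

Factor: 16261 = 7 · 23 · 101.
φ(16261) = (7−1) · (23−1) · (101−1) = 6 · 22 · 100 = 13200.

13200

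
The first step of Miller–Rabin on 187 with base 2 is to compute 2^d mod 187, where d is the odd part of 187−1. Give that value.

151

187 − 1 = 186 = 2^1 · 93, so d = 93.
2^1 ≡ 2 (mod 187)
2^2 ≡ 2^2 = 4 ≡ 4 (mod 187)
2^4 ≡ 4^2 = 16 ≡ 16 (mod 187)
2^8 ≡ 16^2 = 256 ≡ 69 (mod 187)
2^16 ≡ 69^2 = 4761 ≡ 86 (mod 187)
2^32 ≡ 86^2 = 7396 ≡ 103 (mod 187)
2^64 ≡ 103^2 = 10609 ≡ 137 (mod 187)
93 = 64 + 16 + 8 + 4 + 1 in binary powers of 2.
So 2^93 ≡ 137 · 86 · 69 · 16 · 2 ≡ 151 (mod 187).
Squaring chain: 151; never reaches −1, so base 2 is a Miller–Rabin witness that 187 is composite.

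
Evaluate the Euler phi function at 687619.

655200

Factor: 687619 = 29 · 131 · 181.
φ(687619) = (29−1) · (131−1) · (181−1) = 28 · 130 · 180 = 655200.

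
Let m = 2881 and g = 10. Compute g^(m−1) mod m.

10^1 ≡ 10 (mod 2881)
10^2 ≡ 10^2 = 100 ≡ 100 (mod 2881)
10^4 ≡ 100^2 = 10000 ≡ 1357 (mod 2881)
10^8 ≡ 1357^2 = 1841449 ≡ 490 (mod 2881)
10^16 ≡ 490^2 = 240100 ≡ 977 (mod 2881)
10^32 ≡ 977^2 = 954529 ≡ 918 (mod 2881)
10^64 ≡ 918^2 = 842724 ≡ 1472 (mod 2881)
10^128 ≡ 1472^2 = 2166784 ≡ 272 (mod 2881)
10^256 ≡ 272^2 = 73984 ≡ 1959 (mod 2881)
10^512 ≡ 1959^2 = 3837681 ≡ 189 (mod 2881)
10^1024 ≡ 189^2 = 35721 ≡ 1149 (mod 2881)
10^2048 ≡ 1149^2 = 1320201 ≡ 703 (mod 2881)
2880 = 2048 + 512 + 256 + 64 in binary powers of 2.
So 10^2880 ≡ 703 · 189 · 1959 · 1472 ≡ 1215 (mod 2881).
Since 1215 ≠ 1, base 10 is a Fermat witness: 2881 is composite.

1215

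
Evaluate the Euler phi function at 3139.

3024

Factor: 3139 = 43 · 73.
φ(3139) = (43−1) · (73−1) = 42 · 72 = 3024.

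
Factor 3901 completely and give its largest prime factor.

83

3901 = 47 · 83
83 is prime.
So 3901 = 47 · 83; the largest prime factor is 83.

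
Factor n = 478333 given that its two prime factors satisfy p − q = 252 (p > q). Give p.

Since p = q + 252, we have 478333 = q(q + 252), so q² + 252q − 478333 = 0.
Discriminant: 252² + 4·478333 = 63504 + 1913332 = 1976836; √1976836 = 1406.
q = (−252 + 1406)/2 = 577, and p = q + 252 = 829.
Check: 577 · 829 = 478333.

829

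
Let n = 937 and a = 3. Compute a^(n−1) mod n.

3^1 ≡ 3 (mod 937)
3^2 ≡ 3^2 = 9 ≡ 9 (mod 937)
3^4 ≡ 9^2 = 81 ≡ 81 (mod 937)
3^8 ≡ 81^2 = 6561 ≡ 2 (mod 937)
3^16 ≡ 2^2 = 4 ≡ 4 (mod 937)
3^32 ≡ 4^2 = 16 ≡ 16 (mod 937)
3^64 ≡ 16^2 = 256 ≡ 256 (mod 937)
3^128 ≡ 256^2 = 65536 ≡ 883 (mod 937)
3^256 ≡ 883^2 = 779689 ≡ 105 (mod 937)
3^512 ≡ 105^2 = 11025 ≡ 718 (mod 937)
936 = 512 + 256 + 128 + 32 + 8 in binary powers of 2.
So 3^936 ≡ 718 · 105 · 883 · 16 · 2 ≡ 1 (mod 937).
Since the result is 1, base 3 gives no evidence that 937 is composite.

1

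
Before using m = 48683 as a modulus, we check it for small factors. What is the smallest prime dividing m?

48683 is odd.
Digit sum 29, not divisible by 3.
Ends in 3: not divisible by 5.
7: 48683 = 7·6954 + 5
11: 48683 = 11·4425 + 8
13: 48683 = 13·3744 + 11
17: 48683 = 17·2863 + 12
19: 48683 = 19·2562 + 5
23: 48683 = 23·2116 + 15
29: 48683 = 29·1678 + 21
31: 48683 = 31·1570 + 13
37: 48683 = 37·1315 + 28
41: 48683 = 41·1187 + 16
43: 48683 = 43·1132 + 7
47: 48683 = 47·1035 + 38
53: 48683 = 53·918 + 29
59: 48683 = 59·825 + 8
61: 48683 = 61·798 + 5
67: 48683 = 67·726 + 41
71: 48683 = 71·685 + 48
73: 48683 = 73·666 + 65
79: 48683 = 79·616 + 19
83: 48683 = 83·586 + 45
89: 48683 = 89·547

89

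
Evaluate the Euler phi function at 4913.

Factor: 4913 = 17^3.
φ(4913) = 17^2·(17−1) = 4624.

4624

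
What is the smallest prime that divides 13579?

13579 is odd.
Digit sum 25, not divisible by 3.
Ends in 9: not divisible by 5.
7: 13579 = 7·1939 + 6
11: 13579 = 11·1234 + 5
13: 13579 = 13·1044 + 7
17: 13579 = 17·798 + 13
19: 13579 = 19·714 + 13
23: 13579 = 23·590 + 9
29: 13579 = 29·468 + 7
31: 13579 = 31·438 + 1
37: 13579 = 37·367

37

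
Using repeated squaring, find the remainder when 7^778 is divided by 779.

292

7^1 ≡ 7 (mod 779)
7^2 ≡ 7^2 = 49 ≡ 49 (mod 779)
7^4 ≡ 49^2 = 2401 ≡ 64 (mod 779)
7^8 ≡ 64^2 = 4096 ≡ 201 (mod 779)
7^16 ≡ 201^2 = 40401 ≡ 672 (mod 779)
7^32 ≡ 672^2 = 451584 ≡ 543 (mod 779)
7^64 ≡ 543^2 = 294849 ≡ 387 (mod 779)
7^128 ≡ 387^2 = 149769 ≡ 201 (mod 779)
7^256 ≡ 201^2 = 40401 ≡ 672 (mod 779)
7^512 ≡ 672^2 = 451584 ≡ 543 (mod 779)
778 = 512 + 256 + 8 + 2 in binary powers of 2.
So 7^778 ≡ 543 · 672 · 201 · 49 ≡ 292 (mod 779).
Since 292 ≠ 1, base 7 is a Fermat witness: 779 is composite.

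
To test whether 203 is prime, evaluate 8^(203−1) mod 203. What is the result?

71

8^1 ≡ 8 (mod 203)
8^2 ≡ 8^2 = 64 ≡ 64 (mod 203)
8^4 ≡ 64^2 = 4096 ≡ 36 (mod 203)
8^8 ≡ 36^2 = 1296 ≡ 78 (mod 203)
8^16 ≡ 78^2 = 6084 ≡ 197 (mod 203)
8^32 ≡ 197^2 = 38809 ≡ 36 (mod 203)
8^64 ≡ 36^2 = 1296 ≡ 78 (mod 203)
8^128 ≡ 78^2 = 6084 ≡ 197 (mod 203)
202 = 128 + 64 + 8 + 2 in binary powers of 2.
So 8^202 ≡ 197 · 78 · 78 · 64 ≡ 71 (mod 203).
Since 71 ≠ 1, base 8 is a Fermat witness: 203 is composite.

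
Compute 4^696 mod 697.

4^1 ≡ 4 (mod 697)
4^2 ≡ 4^2 = 16 ≡ 16 (mod 697)
4^4 ≡ 16^2 = 256 ≡ 256 (mod 697)
4^8 ≡ 256^2 = 65536 ≡ 18 (mod 697)
4^16 ≡ 18^2 = 324 ≡ 324 (mod 697)
4^32 ≡ 324^2 = 104976 ≡ 426 (mod 697)
4^64 ≡ 426^2 = 181476 ≡ 256 (mod 697)
4^128 ≡ 256^2 = 65536 ≡ 18 (mod 697)
4^256 ≡ 18^2 = 324 ≡ 324 (mod 697)
4^512 ≡ 324^2 = 104976 ≡ 426 (mod 697)
696 = 512 + 128 + 32 + 16 + 8 in binary powers of 2.
So 4^696 ≡ 426 · 18 · 426 · 324 · 18 ≡ 324 (mod 697).
Since 324 ≠ 1, base 4 is a Fermat witness: 697 is composite.

324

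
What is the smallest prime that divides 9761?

9761 is odd.
Digit sum 23, not divisible by 3.
Ends in 1: not divisible by 5.
7: 9761 = 7·1394 + 3
11: 9761 = 11·887 + 4
13: 9761 = 13·750 + 11
17: 9761 = 17·574 + 3
19: 9761 = 19·513 + 14
23: 9761 = 23·424 + 9
29: 9761 = 29·336 + 17
31: 9761 = 31·314 + 27
37: 9761 = 37·263 + 30
41: 9761 = 41·238 + 3
43: 9761 = 43·227

43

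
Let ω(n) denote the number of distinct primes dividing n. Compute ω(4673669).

5

4673669 = 7^2 · 95381
95381 = 11 · 8671
8671 = 13 · 667
667 = 23 · 29
4673669 = 7^2 · 11 · 13 · 23 · 29, which has 5 distinct prime factors.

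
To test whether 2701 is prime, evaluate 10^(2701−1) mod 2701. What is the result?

10^1 ≡ 10 (mod 2701)
10^2 ≡ 10^2 = 100 ≡ 100 (mod 2701)
10^4 ≡ 100^2 = 10000 ≡ 1897 (mod 2701)
10^8 ≡ 1897^2 = 3598609 ≡ 877 (mod 2701)
10^16 ≡ 877^2 = 769129 ≡ 2045 (mod 2701)
10^32 ≡ 2045^2 = 4182025 ≡ 877 (mod 2701)
10^64 ≡ 877^2 = 769129 ≡ 2045 (mod 2701)
10^128 ≡ 2045^2 = 4182025 ≡ 877 (mod 2701)
10^256 ≡ 877^2 = 769129 ≡ 2045 (mod 2701)
10^512 ≡ 2045^2 = 4182025 ≡ 877 (mod 2701)
10^1024 ≡ 877^2 = 769129 ≡ 2045 (mod 2701)
10^2048 ≡ 2045^2 = 4182025 ≡ 877 (mod 2701)
2700 = 2048 + 512 + 128 + 8 + 4 in binary powers of 2.
So 10^2700 ≡ 877 · 877 · 877 · 877 · 1897 ≡ 2554 (mod 2701).
Since 2554 ≠ 1, base 10 is a Fermat witness: 2701 is composite.

2554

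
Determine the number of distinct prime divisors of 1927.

2

1927 = 41 · 47
1927 = 41 · 47, which has 2 distinct prime factors.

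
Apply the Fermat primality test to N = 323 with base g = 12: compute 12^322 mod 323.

12^1 ≡ 12 (mod 323)
12^2 ≡ 12^2 = 144 ≡ 144 (mod 323)
12^4 ≡ 144^2 = 20736 ≡ 64 (mod 323)
12^8 ≡ 64^2 = 4096 ≡ 220 (mod 323)
12^16 ≡ 220^2 = 48400 ≡ 273 (mod 323)
12^32 ≡ 273^2 = 74529 ≡ 239 (mod 323)
12^64 ≡ 239^2 = 57121 ≡ 273 (mod 323)
12^128 ≡ 273^2 = 74529 ≡ 239 (mod 323)
12^256 ≡ 239^2 = 57121 ≡ 273 (mod 323)
322 = 256 + 64 + 2 in binary powers of 2.
So 12^322 ≡ 273 · 273 · 144 ≡ 178 (mod 323).
Since 178 ≠ 1, base 12 is a Fermat witness: 323 is composite.

178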